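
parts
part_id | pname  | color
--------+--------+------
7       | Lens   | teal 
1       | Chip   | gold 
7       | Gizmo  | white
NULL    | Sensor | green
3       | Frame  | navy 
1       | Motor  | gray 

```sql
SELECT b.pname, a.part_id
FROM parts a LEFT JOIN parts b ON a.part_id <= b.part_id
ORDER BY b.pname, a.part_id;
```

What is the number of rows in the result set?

18

LEFT JOIN keeps every row from `parts a`; unmatched rows get NULL for `parts b`'s columns.
Matching on a.part_id <= b.part_id. A NULL in a compared column never satisfies the condition.
- a (part_id=7) pairs with 2 row(s) of b.
- a (part_id=1) pairs with 5 row(s) of b.
- a (part_id=7) pairs with 2 row(s) of b.
- a (part_id=NULL) has no partner → padded with NULL.
- a (part_id=3) pairs with 3 row(s) of b.
- a (part_id=1) pairs with 5 row(s) of b.
Total: 17 matched + 1 padded = 18 rows.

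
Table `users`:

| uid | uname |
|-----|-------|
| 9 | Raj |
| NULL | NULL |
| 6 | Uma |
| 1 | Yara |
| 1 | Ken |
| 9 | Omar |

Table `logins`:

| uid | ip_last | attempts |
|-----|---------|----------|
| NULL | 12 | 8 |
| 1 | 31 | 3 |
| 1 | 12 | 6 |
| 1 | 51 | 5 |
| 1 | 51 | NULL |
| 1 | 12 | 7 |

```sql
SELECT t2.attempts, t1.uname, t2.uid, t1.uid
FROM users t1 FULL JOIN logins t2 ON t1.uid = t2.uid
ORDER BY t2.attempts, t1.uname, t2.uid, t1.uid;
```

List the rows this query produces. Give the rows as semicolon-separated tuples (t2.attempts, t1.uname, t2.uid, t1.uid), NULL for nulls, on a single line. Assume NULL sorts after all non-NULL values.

(3, Ken, 1, 1); (3, Yara, 1, 1); (5, Ken, 1, 1); (5, Yara, 1, 1); (6, Ken, 1, 1); (6, Yara, 1, 1); (7, Ken, 1, 1); (7, Yara, 1, 1); (8, NULL, NULL, NULL); (NULL, Ken, 1, 1); (NULL, Omar, NULL, 9); (NULL, Raj, NULL, 9); (NULL, Uma, NULL, 6); (NULL, Yara, 1, 1); (NULL, NULL, NULL, NULL)

FULL OUTER JOIN keeps every row from both sides; unmatched rows get NULL for the other side's columns.
Matching on t1.uid = t2.uid. A NULL in a compared column never satisfies the condition.
Matched pairs: 10; unmatched t1 rows kept: 4; unmatched t2 rows kept: 1.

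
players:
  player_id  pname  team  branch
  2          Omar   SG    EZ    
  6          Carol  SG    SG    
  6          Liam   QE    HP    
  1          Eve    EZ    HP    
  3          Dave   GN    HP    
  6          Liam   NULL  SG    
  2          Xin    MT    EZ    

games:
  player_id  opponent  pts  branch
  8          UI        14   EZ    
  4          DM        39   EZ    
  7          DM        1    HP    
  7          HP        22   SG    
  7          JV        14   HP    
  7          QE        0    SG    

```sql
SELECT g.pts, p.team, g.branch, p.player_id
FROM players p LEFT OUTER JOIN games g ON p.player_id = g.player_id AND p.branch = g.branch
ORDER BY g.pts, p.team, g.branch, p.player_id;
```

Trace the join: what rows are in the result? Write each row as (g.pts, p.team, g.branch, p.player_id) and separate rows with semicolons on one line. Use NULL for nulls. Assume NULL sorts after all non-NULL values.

(NULL, EZ, NULL, 1); (NULL, GN, NULL, 3); (NULL, MT, NULL, 2); (NULL, QE, NULL, 6); (NULL, SG, NULL, 2); (NULL, SG, NULL, 6); (NULL, NULL, NULL, 6)

LEFT JOIN keeps every row from `players`; unmatched rows get NULL for `games`'s columns.
Matching on p.player_id = g.player_id AND p.branch = g.branch.
Matched pairs: 0; unmatched p rows kept: 7.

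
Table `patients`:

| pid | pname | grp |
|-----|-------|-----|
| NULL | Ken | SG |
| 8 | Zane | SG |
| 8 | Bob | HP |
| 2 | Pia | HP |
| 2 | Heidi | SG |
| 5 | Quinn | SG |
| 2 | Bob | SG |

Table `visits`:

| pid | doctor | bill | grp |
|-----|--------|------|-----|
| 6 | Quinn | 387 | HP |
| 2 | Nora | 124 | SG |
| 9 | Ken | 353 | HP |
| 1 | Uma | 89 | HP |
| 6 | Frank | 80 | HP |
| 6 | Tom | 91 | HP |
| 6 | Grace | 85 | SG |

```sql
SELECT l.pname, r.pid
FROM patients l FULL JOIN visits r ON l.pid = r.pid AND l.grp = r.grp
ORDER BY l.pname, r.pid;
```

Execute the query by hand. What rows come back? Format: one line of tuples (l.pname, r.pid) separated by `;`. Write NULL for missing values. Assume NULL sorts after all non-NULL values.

FULL OUTER JOIN keeps every row from both sides; unmatched rows get NULL for the other side's columns.
Matching on l.pid = r.pid AND l.grp = r.grp. A NULL in a compared column never satisfies the condition.
- pid=NULL, grp=SG: no r row matches, row kept with r columns NULL.
- pid=8, grp=SG: no r row matches, row kept with r columns NULL.
- pid=8, grp=HP: no r row matches, row kept with r columns NULL.
- pid=2, grp=HP: no r row matches, row kept with r columns NULL.
- pid=2, grp=SG: 1 matching r row(s), so 1 row(s) emitted.
- pid=5, grp=SG: no r row matches, row kept with r columns NULL.
- pid=2, grp=SG: 1 matching r row(s), so 1 row(s) emitted.
- 6 r row(s) had no l match → kept, l columns NULL.

(Bob, 2); (Bob, NULL); (Heidi, 2); (Ken, NULL); (Pia, NULL); (Quinn, NULL); (Zane, NULL); (NULL, 1); (NULL, 6); (NULL, 6); (NULL, 6); (NULL, 6); (NULL, 9)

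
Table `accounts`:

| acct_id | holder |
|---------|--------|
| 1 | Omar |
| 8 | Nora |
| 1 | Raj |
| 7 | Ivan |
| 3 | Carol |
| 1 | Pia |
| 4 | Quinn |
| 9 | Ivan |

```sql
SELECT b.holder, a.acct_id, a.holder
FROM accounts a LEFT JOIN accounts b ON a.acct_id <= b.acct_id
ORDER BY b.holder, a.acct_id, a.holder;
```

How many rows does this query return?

39

LEFT JOIN keeps every row from `accounts a`; unmatched rows get NULL for `accounts b`'s columns.
Matching on a.acct_id <= b.acct_id.
- a[0] acct_id=1 → 8 match(es) in b → 8 row(s).
- a[1] acct_id=8 → 2 match(es) in b → 2 row(s).
- a[2] acct_id=1 → 8 match(es) in b → 8 row(s).
- a[3] acct_id=7 → 3 match(es) in b → 3 row(s).
- a[4] acct_id=3 → 5 match(es) in b → 5 row(s).
- a[5] acct_id=1 → 8 match(es) in b → 8 row(s).
- a[6] acct_id=4 → 4 match(es) in b → 4 row(s).
- a[7] acct_id=9 → 1 match(es) in b → 1 row(s).
Total: 39 rows.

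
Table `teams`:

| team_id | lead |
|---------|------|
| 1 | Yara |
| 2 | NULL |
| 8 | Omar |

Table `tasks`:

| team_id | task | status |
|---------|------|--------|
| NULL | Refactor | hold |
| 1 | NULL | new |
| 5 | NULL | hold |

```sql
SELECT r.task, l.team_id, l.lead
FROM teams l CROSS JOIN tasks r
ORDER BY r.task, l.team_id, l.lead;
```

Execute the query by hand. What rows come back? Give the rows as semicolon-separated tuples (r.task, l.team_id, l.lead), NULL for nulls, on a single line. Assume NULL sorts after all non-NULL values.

(Refactor, 1, Yara); (Refactor, 2, NULL); (Refactor, 8, Omar); (NULL, 1, Yara); (NULL, 1, Yara); (NULL, 2, NULL); (NULL, 2, NULL); (NULL, 8, Omar); (NULL, 8, Omar)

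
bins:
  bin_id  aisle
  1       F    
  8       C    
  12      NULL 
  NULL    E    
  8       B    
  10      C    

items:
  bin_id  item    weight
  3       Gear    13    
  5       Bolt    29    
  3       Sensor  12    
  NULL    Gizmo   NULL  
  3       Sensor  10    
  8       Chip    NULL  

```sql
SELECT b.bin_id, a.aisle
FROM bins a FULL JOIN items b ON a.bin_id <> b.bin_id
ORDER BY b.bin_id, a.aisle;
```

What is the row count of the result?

25

FULL OUTER JOIN keeps every row from both sides; unmatched rows get NULL for the other side's columns.
Matching on a.bin_id <> b.bin_id. A NULL in a compared column never satisfies the condition.
Matched pairs: 23; unmatched a rows kept: 1; unmatched b rows kept: 1.
Total: 23 matched + 2 padded = 25 rows.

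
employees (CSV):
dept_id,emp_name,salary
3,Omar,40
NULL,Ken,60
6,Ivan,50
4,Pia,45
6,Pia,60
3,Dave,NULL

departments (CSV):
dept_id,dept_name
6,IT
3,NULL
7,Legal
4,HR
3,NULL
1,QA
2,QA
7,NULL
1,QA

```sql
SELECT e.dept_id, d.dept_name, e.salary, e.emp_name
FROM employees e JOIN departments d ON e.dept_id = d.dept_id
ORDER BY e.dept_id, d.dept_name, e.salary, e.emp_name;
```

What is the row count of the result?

7

INNER JOIN keeps only pairs where the ON condition holds.
Matching on e.dept_id = d.dept_id. A NULL in a compared column never satisfies the condition.
Matched pairs: 7.
Total: 7 rows.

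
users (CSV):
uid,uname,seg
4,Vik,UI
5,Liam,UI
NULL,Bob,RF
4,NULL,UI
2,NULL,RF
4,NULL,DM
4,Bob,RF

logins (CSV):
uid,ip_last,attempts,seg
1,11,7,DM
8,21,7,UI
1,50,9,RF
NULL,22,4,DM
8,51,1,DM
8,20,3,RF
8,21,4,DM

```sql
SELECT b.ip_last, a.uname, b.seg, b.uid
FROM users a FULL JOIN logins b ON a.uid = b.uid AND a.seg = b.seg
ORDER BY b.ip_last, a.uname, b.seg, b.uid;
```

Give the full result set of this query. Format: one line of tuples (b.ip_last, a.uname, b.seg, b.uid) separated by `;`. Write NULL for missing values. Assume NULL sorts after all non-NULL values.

FULL OUTER JOIN keeps every row from both sides; unmatched rows get NULL for the other side's columns.
Matching on a.uid = b.uid AND a.seg = b.seg. A NULL in a compared column never satisfies the condition.
Matched pairs: 0; unmatched a rows kept: 7; unmatched b rows kept: 7.

(11, NULL, DM, 1); (20, NULL, RF, 8); (21, NULL, DM, 8); (21, NULL, UI, 8); (22, NULL, DM, NULL); (50, NULL, RF, 1); (51, NULL, DM, 8); (NULL, Bob, NULL, NULL); (NULL, Bob, NULL, NULL); (NULL, Liam, NULL, NULL); (NULL, Vik, NULL, NULL); (NULL, NULL, NULL, NULL); (NULL, NULL, NULL, NULL); (NULL, NULL, NULL, NULL)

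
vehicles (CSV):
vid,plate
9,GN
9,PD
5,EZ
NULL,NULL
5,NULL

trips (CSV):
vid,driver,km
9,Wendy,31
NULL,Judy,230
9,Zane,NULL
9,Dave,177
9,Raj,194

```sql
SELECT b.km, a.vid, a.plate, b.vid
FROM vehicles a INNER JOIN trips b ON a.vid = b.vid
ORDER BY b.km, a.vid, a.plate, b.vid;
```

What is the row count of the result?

8

INNER JOIN keeps only pairs where the ON condition holds.
Matching on a.vid = b.vid. A NULL in a compared column never satisfies the condition.
- a row (vid=9): matches 4 b row(s) → 4 output row(s).
- a row (vid=9): matches 4 b row(s) → 4 output row(s).
- a row (vid=5): no match → dropped.
- a row (vid=NULL): no match → dropped.
- a row (vid=5): no match → dropped.
Total: 8 rows.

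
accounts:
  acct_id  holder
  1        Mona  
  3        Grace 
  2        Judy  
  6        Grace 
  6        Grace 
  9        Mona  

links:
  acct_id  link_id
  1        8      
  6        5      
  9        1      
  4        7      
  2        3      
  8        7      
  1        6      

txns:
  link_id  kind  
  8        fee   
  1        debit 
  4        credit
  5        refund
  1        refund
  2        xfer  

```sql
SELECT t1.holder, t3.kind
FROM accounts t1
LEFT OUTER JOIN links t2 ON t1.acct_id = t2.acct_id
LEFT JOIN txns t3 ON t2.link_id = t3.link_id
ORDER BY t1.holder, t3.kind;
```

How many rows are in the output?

Step 1 — t1 LEFT JOIN t2 on acct_id → 7 row(s).
Then LEFT JOIN `txns t3` on link_id: each of those 7 rows is kept; rows whose t2.link_id has no match in t3 get NULL for t3's columns.
Result: 8 row(s).

8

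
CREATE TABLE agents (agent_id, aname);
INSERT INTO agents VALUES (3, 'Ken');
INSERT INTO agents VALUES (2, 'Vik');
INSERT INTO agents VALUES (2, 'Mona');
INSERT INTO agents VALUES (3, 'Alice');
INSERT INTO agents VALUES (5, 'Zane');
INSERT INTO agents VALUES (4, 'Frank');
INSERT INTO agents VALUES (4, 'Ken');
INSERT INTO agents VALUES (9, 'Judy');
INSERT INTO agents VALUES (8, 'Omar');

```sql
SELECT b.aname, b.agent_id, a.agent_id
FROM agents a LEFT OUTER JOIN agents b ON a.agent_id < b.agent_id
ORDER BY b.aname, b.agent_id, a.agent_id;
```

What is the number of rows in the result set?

34

LEFT JOIN keeps every row from `agents a`; unmatched rows get NULL for `agents b`'s columns.
Matching on a.agent_id < b.agent_id.
- a (agent_id=3) pairs with 5 row(s) of b.
- a (agent_id=2) pairs with 7 row(s) of b.
- a (agent_id=2) pairs with 7 row(s) of b.
- a (agent_id=3) pairs with 5 row(s) of b.
- a (agent_id=5) pairs with 2 row(s) of b.
- a (agent_id=4) pairs with 3 row(s) of b.
- a (agent_id=4) pairs with 3 row(s) of b.
- a (agent_id=9) has no partner → padded with NULL.
- a (agent_id=8) pairs with 1 row(s) of b.
Total: 33 matched + 1 padded = 34 rows.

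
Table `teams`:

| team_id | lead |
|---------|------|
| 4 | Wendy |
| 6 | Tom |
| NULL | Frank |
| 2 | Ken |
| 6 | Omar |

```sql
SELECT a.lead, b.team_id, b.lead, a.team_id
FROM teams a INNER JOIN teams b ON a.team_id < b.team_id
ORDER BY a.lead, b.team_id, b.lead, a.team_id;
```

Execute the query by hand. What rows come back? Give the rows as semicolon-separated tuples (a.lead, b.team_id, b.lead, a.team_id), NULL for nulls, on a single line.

INNER JOIN keeps only pairs where the ON condition holds.
Matching on a.team_id < b.team_id. A NULL in a compared column never satisfies the condition.
- a[0] team_id=4 → 2 match(es) in b → 2 row(s).
- a[1] team_id=6 → no match; dropped.
- a[2] team_id=NULL → no match; dropped.
- a[3] team_id=2 → 3 match(es) in b → 3 row(s).
- a[4] team_id=6 → no match; dropped.
After projecting and ordering:
a.lead | b.team_id | b.lead | a.team_id
Ken | 4 | Wendy | 2
Ken | 6 | Omar | 2
Ken | 6 | Tom | 2
Wendy | 6 | Omar | 4
Wendy | 6 | Tom | 4

(Ken, 4, Wendy, 2); (Ken, 6, Omar, 2); (Ken, 6, Tom, 2); (Wendy, 6, Omar, 4); (Wendy, 6, Tom, 4)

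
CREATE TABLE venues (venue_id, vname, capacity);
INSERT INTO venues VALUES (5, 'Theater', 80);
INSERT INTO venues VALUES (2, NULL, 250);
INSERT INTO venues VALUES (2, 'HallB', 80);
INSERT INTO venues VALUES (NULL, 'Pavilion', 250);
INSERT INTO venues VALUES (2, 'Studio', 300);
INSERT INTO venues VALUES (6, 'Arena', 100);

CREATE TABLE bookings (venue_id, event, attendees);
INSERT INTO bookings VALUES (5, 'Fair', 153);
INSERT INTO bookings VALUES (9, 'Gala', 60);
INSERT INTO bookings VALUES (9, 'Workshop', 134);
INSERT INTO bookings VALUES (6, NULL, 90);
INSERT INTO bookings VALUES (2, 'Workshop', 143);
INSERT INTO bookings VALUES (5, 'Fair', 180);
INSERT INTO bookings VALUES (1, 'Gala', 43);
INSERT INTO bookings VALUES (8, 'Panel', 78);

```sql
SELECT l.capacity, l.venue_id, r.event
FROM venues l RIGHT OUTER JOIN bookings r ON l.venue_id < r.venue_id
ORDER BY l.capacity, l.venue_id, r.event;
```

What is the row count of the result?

27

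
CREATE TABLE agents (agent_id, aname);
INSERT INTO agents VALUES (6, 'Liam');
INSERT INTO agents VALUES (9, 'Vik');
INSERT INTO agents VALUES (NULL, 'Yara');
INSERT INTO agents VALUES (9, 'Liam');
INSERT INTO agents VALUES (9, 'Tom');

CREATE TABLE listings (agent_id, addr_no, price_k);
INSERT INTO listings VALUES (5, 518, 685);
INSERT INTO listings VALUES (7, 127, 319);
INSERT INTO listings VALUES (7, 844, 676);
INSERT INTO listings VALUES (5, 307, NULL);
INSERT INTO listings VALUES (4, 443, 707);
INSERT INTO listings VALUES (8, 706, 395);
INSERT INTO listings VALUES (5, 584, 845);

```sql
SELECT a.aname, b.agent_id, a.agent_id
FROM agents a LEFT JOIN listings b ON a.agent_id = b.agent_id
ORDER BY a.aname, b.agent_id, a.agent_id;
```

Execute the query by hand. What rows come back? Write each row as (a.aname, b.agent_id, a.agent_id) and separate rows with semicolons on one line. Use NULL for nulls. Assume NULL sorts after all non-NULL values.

(Liam, NULL, 6); (Liam, NULL, 9); (Tom, NULL, 9); (Vik, NULL, 9); (Yara, NULL, NULL)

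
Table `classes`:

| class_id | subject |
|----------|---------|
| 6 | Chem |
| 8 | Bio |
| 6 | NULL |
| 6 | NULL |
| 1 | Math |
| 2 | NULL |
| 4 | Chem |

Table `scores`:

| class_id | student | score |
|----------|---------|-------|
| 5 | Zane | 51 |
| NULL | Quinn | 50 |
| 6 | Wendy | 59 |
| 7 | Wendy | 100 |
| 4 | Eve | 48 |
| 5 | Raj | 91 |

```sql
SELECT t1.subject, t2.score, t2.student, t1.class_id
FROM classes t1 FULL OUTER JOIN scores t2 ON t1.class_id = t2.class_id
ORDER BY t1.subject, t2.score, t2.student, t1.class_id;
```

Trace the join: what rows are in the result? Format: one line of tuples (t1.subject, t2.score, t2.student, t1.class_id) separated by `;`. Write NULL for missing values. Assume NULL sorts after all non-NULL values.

FULL OUTER JOIN keeps every row from both sides; unmatched rows get NULL for the other side's columns.
Matching on t1.class_id = t2.class_id. A NULL in a compared column never satisfies the condition.
- t1 row (class_id=6): matches 1 t2 row(s) → 1 output row(s).
- t1 row (class_id=8): no match → kept, t2 columns NULL.
- t1 row (class_id=6): matches 1 t2 row(s) → 1 output row(s).
- t1 row (class_id=6): matches 1 t2 row(s) → 1 output row(s).
- t1 row (class_id=1): no match → kept, t2 columns NULL.
- t1 row (class_id=2): no match → kept, t2 columns NULL.
- t1 row (class_id=4): matches 1 t2 row(s) → 1 output row(s).
- 4 row(s) from t2 found no t1 partner → padded with NULL.

(Bio, NULL, NULL, 8); (Chem, 48, Eve, 4); (Chem, 59, Wendy, 6); (Math, NULL, NULL, 1); (NULL, 50, Quinn, NULL); (NULL, 51, Zane, NULL); (NULL, 59, Wendy, 6); (NULL, 59, Wendy, 6); (NULL, 91, Raj, NULL); (NULL, 100, Wendy, NULL); (NULL, NULL, NULL, 2)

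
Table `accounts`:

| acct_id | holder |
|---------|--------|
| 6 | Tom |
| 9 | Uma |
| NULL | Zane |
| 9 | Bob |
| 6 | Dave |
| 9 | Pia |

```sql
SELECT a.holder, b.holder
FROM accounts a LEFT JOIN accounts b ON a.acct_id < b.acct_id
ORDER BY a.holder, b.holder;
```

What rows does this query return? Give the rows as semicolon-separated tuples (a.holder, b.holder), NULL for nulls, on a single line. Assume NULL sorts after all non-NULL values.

(Bob, NULL); (Dave, Bob); (Dave, Pia); (Dave, Uma); (Pia, NULL); (Tom, Bob); (Tom, Pia); (Tom, Uma); (Uma, NULL); (Zane, NULL)

LEFT JOIN keeps every row from `accounts a`; unmatched rows get NULL for `accounts b`'s columns.
Matching on a.acct_id < b.acct_id. A NULL in a compared column never satisfies the condition.
- a (acct_id=6) pairs with 3 row(s) of b.
- a (acct_id=9) has no partner → padded with NULL.
- a (acct_id=NULL) has no partner → padded with NULL.
- a (acct_id=9) has no partner → padded with NULL.
- a (acct_id=6) pairs with 3 row(s) of b.
- a (acct_id=9) has no partner → padded with NULL.
After projecting and ordering:
a.holder | b.holder
Bob | NULL
Dave | Bob
Dave | Pia
Dave | Uma
Pia | NULL
Tom | Bob
Tom | Pia
Tom | Uma
Uma | NULL
Zane | NULL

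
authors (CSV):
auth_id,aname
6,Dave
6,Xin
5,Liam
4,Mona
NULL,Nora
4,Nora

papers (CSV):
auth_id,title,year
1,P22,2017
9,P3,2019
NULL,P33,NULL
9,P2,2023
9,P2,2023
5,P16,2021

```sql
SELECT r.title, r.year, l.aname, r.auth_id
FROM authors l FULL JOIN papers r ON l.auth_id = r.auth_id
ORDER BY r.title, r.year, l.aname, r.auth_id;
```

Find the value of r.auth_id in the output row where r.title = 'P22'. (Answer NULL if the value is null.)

FULL OUTER JOIN keeps every row from both sides; unmatched rows get NULL for the other side's columns.
Matching on l.auth_id = r.auth_id. A NULL in a compared column never satisfies the condition.
- l[0] auth_id=6 → no match; kept with NULLs on the r side.
- l[1] auth_id=6 → no match; kept with NULLs on the r side.
- l[2] auth_id=5 → 1 match(es) in r → 1 row(s).
- l[3] auth_id=4 → no match; kept with NULLs on the r side.
- l[4] auth_id=NULL → no match; kept with NULLs on the r side.
- l[5] auth_id=4 → no match; kept with NULLs on the r side.
- plus 5 unmatched r row(s), each kept with NULL l columns.

1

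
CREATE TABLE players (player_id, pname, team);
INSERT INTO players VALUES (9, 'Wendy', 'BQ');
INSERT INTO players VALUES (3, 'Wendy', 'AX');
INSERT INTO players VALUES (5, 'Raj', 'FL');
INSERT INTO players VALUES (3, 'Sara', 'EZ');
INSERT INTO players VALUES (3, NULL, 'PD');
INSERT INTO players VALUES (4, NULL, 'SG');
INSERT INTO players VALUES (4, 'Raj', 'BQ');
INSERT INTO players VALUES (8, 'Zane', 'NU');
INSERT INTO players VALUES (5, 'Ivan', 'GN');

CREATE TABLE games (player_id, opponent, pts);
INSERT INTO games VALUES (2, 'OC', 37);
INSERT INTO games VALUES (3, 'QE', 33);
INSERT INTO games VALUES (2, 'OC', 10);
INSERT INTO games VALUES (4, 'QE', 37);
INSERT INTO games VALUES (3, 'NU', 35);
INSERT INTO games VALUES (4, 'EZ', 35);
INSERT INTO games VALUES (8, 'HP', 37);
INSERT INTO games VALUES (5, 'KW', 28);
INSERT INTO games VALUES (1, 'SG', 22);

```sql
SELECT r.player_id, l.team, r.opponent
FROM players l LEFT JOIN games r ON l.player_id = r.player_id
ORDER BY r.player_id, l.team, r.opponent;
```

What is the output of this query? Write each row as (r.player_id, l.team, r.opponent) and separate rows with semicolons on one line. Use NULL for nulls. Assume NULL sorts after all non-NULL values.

(3, AX, NU); (3, AX, QE); (3, EZ, NU); (3, EZ, QE); (3, PD, NU); (3, PD, QE); (4, BQ, EZ); (4, BQ, QE); (4, SG, EZ); (4, SG, QE); (5, FL, KW); (5, GN, KW); (8, NU, HP); (NULL, BQ, NULL)

LEFT JOIN keeps every row from `players`; unmatched rows get NULL for `games`'s columns.
Matching on l.player_id = r.player_id.
- l[0] player_id=9 → no match; kept with NULLs on the r side.
- l[1] player_id=3 → 2 match(es) in r → 2 row(s).
- l[2] player_id=5 → 1 match(es) in r → 1 row(s).
- l[3] player_id=3 → 2 match(es) in r → 2 row(s).
- l[4] player_id=3 → 2 match(es) in r → 2 row(s).
- l[5] player_id=4 → 2 match(es) in r → 2 row(s).
- l[6] player_id=4 → 2 match(es) in r → 2 row(s).
- l[7] player_id=8 → 1 match(es) in r → 1 row(s).
- l[8] player_id=5 → 1 match(es) in r → 1 row(s).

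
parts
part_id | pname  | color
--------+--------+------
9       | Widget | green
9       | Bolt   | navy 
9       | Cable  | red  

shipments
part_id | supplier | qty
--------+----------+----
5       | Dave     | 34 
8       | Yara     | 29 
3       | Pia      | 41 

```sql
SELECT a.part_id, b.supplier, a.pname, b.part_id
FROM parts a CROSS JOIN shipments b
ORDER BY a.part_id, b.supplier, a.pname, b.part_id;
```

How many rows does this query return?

CROSS JOIN pairs every row of `parts` with every row of `shipments`: 3 × 3 = 9 rows.

9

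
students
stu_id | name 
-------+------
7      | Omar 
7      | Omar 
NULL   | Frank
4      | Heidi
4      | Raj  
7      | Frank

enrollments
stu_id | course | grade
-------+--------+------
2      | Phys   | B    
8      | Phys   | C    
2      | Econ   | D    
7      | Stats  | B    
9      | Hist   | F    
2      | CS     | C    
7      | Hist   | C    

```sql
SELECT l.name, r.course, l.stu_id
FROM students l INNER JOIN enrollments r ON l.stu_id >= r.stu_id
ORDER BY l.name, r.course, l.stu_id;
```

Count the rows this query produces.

21

INNER JOIN keeps only pairs where the ON condition holds.
Matching on l.stu_id >= r.stu_id. A NULL in a compared column never satisfies the condition.
- l[0] stu_id=7 → 5 match(es) in r → 5 row(s).
- l[1] stu_id=7 → 5 match(es) in r → 5 row(s).
- l[2] stu_id=NULL → no match; dropped.
- l[3] stu_id=4 → 3 match(es) in r → 3 row(s).
- l[4] stu_id=4 → 3 match(es) in r → 3 row(s).
- l[5] stu_id=7 → 5 match(es) in r → 5 row(s).
Total: 21 rows.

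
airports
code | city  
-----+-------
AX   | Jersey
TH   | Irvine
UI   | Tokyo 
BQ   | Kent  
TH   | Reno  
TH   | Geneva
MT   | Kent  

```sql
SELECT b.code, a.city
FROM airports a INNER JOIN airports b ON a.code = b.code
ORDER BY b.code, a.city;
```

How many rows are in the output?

13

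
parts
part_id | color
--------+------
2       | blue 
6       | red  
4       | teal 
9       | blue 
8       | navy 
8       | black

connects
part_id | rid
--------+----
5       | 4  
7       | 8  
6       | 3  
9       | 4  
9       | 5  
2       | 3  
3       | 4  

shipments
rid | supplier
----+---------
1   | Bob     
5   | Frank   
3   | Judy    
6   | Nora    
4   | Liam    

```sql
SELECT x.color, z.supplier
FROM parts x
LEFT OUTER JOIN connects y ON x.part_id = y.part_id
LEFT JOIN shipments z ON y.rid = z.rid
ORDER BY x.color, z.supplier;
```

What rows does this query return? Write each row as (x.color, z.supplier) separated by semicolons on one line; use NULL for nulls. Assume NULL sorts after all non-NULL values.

Evaluate left to right. First `parts x LEFT JOIN connects y` on part_id: 7 row(s).
Then LEFT JOIN `shipments z` on rid: each of those 7 rows is kept; rows whose y.rid has no match in z get NULL for z's columns.

(black, NULL); (blue, Frank); (blue, Judy); (blue, Liam); (navy, NULL); (red, Judy); (teal, NULL)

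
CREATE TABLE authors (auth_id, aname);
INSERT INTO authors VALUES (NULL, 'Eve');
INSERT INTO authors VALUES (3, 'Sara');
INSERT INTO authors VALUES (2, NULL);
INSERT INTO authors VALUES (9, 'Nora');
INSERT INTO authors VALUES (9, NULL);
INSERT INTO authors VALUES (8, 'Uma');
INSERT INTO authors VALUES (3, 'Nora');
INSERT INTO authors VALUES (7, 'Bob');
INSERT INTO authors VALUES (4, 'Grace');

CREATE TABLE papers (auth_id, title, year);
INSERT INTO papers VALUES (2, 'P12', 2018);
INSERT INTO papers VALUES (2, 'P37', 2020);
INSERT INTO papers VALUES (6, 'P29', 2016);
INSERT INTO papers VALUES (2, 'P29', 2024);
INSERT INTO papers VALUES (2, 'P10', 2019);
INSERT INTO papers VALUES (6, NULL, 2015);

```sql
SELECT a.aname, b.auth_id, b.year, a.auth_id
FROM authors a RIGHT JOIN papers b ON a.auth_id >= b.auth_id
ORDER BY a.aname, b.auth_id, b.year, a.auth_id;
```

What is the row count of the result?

RIGHT JOIN keeps every row from `papers`; unmatched rows get NULL for `authors`'s columns.
Matching on a.auth_id >= b.auth_id. A NULL in a compared column never satisfies the condition.
- a (auth_id=NULL) has no partner in b.
- a (auth_id=3) pairs with 4 row(s) of b.
- a (auth_id=2) pairs with 4 row(s) of b.
- a (auth_id=9) pairs with 6 row(s) of b.
- a (auth_id=9) pairs with 6 row(s) of b.
- a (auth_id=8) pairs with 6 row(s) of b.
- a (auth_id=3) pairs with 4 row(s) of b.
- a (auth_id=7) pairs with 6 row(s) of b.
- a (auth_id=4) pairs with 4 row(s) of b.
- every b row matched at least one a row.
Total: 40 rows.

40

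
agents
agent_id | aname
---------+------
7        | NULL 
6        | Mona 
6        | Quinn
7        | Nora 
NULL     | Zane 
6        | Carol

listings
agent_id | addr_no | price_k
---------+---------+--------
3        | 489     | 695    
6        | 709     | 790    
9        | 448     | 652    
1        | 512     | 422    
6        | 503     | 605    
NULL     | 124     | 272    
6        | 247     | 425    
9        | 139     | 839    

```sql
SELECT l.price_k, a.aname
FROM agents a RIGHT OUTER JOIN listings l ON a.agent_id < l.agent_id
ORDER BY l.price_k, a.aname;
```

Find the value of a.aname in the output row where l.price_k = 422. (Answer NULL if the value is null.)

NULL

RIGHT JOIN keeps every row from `listings`; unmatched rows get NULL for `agents`'s columns.
Matching on a.agent_id < l.agent_id. A NULL in a compared column never satisfies the condition.
Matched pairs: 10; unmatched l rows kept: 6.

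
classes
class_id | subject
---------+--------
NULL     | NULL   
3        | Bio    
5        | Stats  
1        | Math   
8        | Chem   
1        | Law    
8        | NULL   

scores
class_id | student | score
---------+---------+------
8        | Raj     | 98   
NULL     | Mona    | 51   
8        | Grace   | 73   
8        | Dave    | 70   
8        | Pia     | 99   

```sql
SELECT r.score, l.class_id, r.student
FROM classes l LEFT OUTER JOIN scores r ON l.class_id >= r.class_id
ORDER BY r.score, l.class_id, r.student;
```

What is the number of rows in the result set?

13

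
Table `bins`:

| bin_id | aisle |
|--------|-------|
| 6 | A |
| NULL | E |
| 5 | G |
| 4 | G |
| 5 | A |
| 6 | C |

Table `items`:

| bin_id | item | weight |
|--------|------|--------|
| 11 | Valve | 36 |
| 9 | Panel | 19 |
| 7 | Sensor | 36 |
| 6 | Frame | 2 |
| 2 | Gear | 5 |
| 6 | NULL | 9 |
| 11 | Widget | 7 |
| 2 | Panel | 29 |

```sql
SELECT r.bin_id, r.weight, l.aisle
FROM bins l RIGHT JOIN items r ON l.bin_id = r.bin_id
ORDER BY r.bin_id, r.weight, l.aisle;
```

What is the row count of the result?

RIGHT JOIN keeps every row from `items`; unmatched rows get NULL for `bins`'s columns.
Matching on l.bin_id = r.bin_id. A NULL in a compared column never satisfies the condition.
- l row (bin_id=6): matches 2 r row(s) → 2 output row(s).
- l row (bin_id=NULL): no match.
- l row (bin_id=5): no match.
- l row (bin_id=4): no match.
- l row (bin_id=5): no match.
- l row (bin_id=6): matches 2 r row(s) → 2 output row(s).
- 6 r row(s) had no l match → kept, l columns NULL.
Total: 4 matched + 6 padded = 10 rows.

10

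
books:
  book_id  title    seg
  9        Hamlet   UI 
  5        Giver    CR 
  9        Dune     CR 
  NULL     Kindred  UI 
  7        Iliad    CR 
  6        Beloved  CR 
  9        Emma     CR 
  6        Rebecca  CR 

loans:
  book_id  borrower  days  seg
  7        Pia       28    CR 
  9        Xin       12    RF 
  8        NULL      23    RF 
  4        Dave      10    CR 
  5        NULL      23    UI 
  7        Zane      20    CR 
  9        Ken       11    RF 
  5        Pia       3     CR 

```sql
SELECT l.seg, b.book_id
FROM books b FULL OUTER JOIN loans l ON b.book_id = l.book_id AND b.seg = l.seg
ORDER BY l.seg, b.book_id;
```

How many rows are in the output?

14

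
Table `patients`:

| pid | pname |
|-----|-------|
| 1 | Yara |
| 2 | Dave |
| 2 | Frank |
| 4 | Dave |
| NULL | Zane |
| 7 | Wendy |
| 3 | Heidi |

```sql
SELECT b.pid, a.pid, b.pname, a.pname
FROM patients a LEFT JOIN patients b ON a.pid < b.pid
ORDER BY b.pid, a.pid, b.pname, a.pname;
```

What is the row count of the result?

LEFT JOIN keeps every row from `patients a`; unmatched rows get NULL for `patients b`'s columns.
Matching on a.pid < b.pid. A NULL in a compared column never satisfies the condition.
- a (pid=1) pairs with 5 row(s) of b.
- a (pid=2) pairs with 3 row(s) of b.
- a (pid=2) pairs with 3 row(s) of b.
- a (pid=4) pairs with 1 row(s) of b.
- a (pid=NULL) has no partner → padded with NULL.
- a (pid=7) has no partner → padded with NULL.
- a (pid=3) pairs with 2 row(s) of b.
Total: 14 matched + 2 padded = 16 rows.

16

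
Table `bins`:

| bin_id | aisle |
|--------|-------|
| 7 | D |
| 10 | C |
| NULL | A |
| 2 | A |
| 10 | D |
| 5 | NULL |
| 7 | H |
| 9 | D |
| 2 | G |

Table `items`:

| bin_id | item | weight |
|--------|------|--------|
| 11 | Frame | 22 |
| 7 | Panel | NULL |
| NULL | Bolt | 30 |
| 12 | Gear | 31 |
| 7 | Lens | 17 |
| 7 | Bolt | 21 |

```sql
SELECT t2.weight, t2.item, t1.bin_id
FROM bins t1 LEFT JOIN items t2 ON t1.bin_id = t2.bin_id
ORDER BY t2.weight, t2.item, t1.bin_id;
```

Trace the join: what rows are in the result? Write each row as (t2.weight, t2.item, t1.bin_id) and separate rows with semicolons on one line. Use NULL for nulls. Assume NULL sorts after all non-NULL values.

(17, Lens, 7); (17, Lens, 7); (21, Bolt, 7); (21, Bolt, 7); (NULL, Panel, 7); (NULL, Panel, 7); (NULL, NULL, 2); (NULL, NULL, 2); (NULL, NULL, 5); (NULL, NULL, 9); (NULL, NULL, 10); (NULL, NULL, 10); (NULL, NULL, NULL)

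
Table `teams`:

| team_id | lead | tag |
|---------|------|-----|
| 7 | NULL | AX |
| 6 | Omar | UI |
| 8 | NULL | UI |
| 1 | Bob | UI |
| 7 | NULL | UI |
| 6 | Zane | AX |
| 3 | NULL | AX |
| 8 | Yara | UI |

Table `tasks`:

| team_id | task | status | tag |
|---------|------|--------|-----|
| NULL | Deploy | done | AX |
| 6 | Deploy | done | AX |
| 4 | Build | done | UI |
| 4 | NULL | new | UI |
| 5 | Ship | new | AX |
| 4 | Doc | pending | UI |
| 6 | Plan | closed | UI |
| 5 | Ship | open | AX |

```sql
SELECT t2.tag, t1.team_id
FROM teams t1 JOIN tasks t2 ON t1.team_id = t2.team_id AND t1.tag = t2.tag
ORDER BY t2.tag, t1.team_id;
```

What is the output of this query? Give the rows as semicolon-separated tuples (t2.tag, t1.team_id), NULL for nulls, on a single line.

(AX, 6); (UI, 6)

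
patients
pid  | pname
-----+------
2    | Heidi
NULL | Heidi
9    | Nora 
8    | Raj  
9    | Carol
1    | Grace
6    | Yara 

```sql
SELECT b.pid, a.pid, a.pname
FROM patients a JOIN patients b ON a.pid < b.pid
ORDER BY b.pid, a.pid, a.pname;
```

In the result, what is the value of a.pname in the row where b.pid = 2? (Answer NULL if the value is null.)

Grace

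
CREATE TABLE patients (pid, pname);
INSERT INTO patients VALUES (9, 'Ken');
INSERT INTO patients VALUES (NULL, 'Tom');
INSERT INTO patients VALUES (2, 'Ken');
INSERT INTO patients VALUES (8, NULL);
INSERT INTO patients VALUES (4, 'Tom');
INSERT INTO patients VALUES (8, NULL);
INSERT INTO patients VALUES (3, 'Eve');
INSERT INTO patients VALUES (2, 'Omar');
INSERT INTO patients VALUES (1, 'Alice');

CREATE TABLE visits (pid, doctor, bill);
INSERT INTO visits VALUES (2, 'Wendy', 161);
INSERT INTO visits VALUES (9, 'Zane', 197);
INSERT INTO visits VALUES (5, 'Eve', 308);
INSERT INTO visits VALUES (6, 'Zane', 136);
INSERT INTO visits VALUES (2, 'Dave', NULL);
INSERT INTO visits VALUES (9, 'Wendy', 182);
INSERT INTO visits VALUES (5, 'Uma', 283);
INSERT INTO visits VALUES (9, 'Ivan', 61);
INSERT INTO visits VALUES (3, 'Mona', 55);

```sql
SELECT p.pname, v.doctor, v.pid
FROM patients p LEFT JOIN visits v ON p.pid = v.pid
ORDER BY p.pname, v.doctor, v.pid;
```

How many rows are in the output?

LEFT JOIN keeps every row from `patients`; unmatched rows get NULL for `visits`'s columns.
Matching on p.pid = v.pid. A NULL in a compared column never satisfies the condition.
- p (pid=9) pairs with 3 row(s) of v.
- p (pid=NULL) has no partner → padded with NULL.
- p (pid=2) pairs with 2 row(s) of v.
- p (pid=8) has no partner → padded with NULL.
- p (pid=4) has no partner → padded with NULL.
- p (pid=8) has no partner → padded with NULL.
- p (pid=3) pairs with 1 row(s) of v.
- p (pid=2) pairs with 2 row(s) of v.
- p (pid=1) has no partner → padded with NULL.
Total: 8 matched + 5 padded = 13 rows.

13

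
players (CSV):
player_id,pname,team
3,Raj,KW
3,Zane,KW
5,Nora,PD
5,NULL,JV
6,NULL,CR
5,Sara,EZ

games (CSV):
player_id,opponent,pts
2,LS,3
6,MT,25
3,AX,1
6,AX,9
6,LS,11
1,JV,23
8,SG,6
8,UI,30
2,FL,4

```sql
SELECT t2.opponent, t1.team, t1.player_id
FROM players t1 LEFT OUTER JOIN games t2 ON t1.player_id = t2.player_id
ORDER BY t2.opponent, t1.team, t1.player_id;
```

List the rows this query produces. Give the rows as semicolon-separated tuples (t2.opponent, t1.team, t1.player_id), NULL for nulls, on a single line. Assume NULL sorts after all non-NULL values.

(AX, CR, 6); (AX, KW, 3); (AX, KW, 3); (LS, CR, 6); (MT, CR, 6); (NULL, EZ, 5); (NULL, JV, 5); (NULL, PD, 5)

LEFT JOIN keeps every row from `players`; unmatched rows get NULL for `games`'s columns.
Matching on t1.player_id = t2.player_id.
Matched pairs: 5; unmatched t1 rows kept: 3.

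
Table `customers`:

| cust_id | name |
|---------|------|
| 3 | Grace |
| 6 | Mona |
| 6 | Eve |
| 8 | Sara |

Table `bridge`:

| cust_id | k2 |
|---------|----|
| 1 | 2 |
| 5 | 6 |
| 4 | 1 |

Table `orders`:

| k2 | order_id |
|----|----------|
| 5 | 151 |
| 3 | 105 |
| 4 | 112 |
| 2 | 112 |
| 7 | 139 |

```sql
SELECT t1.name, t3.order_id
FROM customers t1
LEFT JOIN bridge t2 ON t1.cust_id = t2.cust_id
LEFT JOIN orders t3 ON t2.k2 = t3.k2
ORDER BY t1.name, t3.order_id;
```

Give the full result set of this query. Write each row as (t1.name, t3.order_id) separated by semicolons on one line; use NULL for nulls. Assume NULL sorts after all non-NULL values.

Step 1 — t1 LEFT JOIN t2 on cust_id → 4 row(s).
Then LEFT JOIN `orders t3` on k2: each of those 4 rows is kept; rows whose t2.k2 has no match in t3 get NULL for t3's columns.

(Eve, NULL); (Grace, NULL); (Mona, NULL); (Sara, NULL)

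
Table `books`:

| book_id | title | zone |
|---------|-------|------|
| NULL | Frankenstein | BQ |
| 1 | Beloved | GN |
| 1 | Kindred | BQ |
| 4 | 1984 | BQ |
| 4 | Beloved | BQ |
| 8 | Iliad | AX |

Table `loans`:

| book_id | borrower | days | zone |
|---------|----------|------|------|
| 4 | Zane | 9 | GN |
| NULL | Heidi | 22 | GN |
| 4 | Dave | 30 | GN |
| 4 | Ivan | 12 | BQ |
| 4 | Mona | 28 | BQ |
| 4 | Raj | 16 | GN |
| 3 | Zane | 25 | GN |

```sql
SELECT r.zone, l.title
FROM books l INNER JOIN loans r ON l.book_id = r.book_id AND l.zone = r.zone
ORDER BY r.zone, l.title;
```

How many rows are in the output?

4

INNER JOIN keeps only pairs where the ON condition holds.
Matching on l.book_id = r.book_id AND l.zone = r.zone. A NULL in a compared column never satisfies the condition.
- l[0] book_id=NULL, zone=BQ → no match; dropped.
- l[1] book_id=1, zone=GN → no match; dropped.
- l[2] book_id=1, zone=BQ → no match; dropped.
- l[3] book_id=4, zone=BQ → 2 match(es) in r → 2 row(s).
- l[4] book_id=4, zone=BQ → 2 match(es) in r → 2 row(s).
- l[5] book_id=8, zone=AX → no match; dropped.
Total: 4 rows.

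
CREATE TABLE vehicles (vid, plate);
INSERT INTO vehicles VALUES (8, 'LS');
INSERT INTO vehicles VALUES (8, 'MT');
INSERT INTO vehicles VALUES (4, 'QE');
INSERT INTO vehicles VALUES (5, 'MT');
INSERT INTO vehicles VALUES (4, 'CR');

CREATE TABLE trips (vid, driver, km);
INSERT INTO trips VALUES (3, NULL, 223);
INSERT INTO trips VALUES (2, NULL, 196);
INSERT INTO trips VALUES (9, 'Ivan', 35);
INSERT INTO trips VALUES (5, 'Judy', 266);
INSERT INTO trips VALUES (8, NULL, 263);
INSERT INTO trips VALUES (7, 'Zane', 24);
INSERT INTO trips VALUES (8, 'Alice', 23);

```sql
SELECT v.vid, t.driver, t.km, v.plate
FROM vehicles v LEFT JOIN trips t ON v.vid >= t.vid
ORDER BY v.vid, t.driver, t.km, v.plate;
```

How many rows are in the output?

19

LEFT JOIN keeps every row from `vehicles`; unmatched rows get NULL for `trips`'s columns.
Matching on v.vid >= t.vid.
- v (vid=8) pairs with 6 row(s) of t.
- v (vid=8) pairs with 6 row(s) of t.
- v (vid=4) pairs with 2 row(s) of t.
- v (vid=5) pairs with 3 row(s) of t.
- v (vid=4) pairs with 2 row(s) of t.
Total: 19 rows.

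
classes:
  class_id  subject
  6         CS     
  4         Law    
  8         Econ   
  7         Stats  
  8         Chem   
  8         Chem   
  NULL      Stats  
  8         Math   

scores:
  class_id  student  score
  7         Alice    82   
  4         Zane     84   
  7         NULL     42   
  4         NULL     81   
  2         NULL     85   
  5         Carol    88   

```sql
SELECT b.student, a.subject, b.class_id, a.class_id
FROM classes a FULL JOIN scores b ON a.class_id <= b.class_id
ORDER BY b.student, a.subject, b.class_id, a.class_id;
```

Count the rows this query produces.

15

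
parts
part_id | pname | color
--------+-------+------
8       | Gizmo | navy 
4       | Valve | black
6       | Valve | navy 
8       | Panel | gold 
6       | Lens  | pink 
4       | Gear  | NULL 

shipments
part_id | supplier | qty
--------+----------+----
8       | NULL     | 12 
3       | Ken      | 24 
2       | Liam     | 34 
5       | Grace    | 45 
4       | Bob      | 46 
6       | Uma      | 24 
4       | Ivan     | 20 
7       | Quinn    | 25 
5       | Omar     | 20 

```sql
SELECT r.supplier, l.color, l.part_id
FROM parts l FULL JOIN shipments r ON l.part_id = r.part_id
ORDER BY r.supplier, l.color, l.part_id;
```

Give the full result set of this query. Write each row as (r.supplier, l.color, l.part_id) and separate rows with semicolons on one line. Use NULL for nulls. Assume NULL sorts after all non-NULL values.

(Bob, black, 4); (Bob, NULL, 4); (Grace, NULL, NULL); (Ivan, black, 4); (Ivan, NULL, 4); (Ken, NULL, NULL); (Liam, NULL, NULL); (Omar, NULL, NULL); (Quinn, NULL, NULL); (Uma, navy, 6); (Uma, pink, 6); (NULL, gold, 8); (NULL, navy, 8)

FULL OUTER JOIN keeps every row from both sides; unmatched rows get NULL for the other side's columns.
Matching on l.part_id = r.part_id.
- l[0] part_id=8 → 1 match(es) in r → 1 row(s).
- l[1] part_id=4 → 2 match(es) in r → 2 row(s).
- l[2] part_id=6 → 1 match(es) in r → 1 row(s).
- l[3] part_id=8 → 1 match(es) in r → 1 row(s).
- l[4] part_id=6 → 1 match(es) in r → 1 row(s).
- l[5] part_id=4 → 2 match(es) in r → 2 row(s).
- plus 5 unmatched r row(s), each kept with NULL l columns.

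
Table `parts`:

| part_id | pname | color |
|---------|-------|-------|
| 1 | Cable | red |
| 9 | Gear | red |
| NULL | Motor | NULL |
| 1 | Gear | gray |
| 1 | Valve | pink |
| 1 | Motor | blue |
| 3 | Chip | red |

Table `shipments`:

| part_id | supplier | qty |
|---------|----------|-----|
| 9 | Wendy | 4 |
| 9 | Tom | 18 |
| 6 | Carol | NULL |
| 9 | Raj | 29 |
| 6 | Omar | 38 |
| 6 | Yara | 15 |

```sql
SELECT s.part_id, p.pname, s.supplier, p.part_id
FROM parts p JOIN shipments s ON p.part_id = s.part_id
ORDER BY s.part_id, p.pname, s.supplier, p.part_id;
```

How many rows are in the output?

INNER JOIN keeps only pairs where the ON condition holds.
Matching on p.part_id = s.part_id. A NULL in a compared column never satisfies the condition.
Matched pairs: 3.
Total: 3 rows.

3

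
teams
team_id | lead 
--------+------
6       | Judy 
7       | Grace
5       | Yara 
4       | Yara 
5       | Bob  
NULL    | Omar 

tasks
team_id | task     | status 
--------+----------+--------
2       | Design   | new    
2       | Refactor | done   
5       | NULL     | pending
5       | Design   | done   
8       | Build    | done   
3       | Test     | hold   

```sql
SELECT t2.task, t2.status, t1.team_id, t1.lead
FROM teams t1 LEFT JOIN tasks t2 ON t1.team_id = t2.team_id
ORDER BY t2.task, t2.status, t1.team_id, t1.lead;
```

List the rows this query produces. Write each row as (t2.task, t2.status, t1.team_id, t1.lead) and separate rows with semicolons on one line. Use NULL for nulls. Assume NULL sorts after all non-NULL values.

LEFT JOIN keeps every row from `teams`; unmatched rows get NULL for `tasks`'s columns.
Matching on t1.team_id = t2.team_id. A NULL in a compared column never satisfies the condition.
- team_id=6: no t2 row matches, row kept with t2 columns NULL.
- team_id=7: no t2 row matches, row kept with t2 columns NULL.
- team_id=5: 2 matching t2 row(s), so 2 row(s) emitted.
- team_id=4: no t2 row matches, row kept with t2 columns NULL.
- team_id=5: 2 matching t2 row(s), so 2 row(s) emitted.
- team_id=NULL: no t2 row matches, row kept with t2 columns NULL.
After projecting and ordering:
t2.task | t2.status | t1.team_id | t1.lead
Design | done | 5 | Bob
Design | done | 5 | Yara
NULL | pending | 5 | Bob
NULL | pending | 5 | Yara
NULL | NULL | 4 | Yara
NULL | NULL | 6 | Judy
NULL | NULL | 7 | Grace
NULL | NULL | NULL | Omar

(Design, done, 5, Bob); (Design, done, 5, Yara); (NULL, pending, 5, Bob); (NULL, pending, 5, Yara); (NULL, NULL, 4, Yara); (NULL, NULL, 6, Judy); (NULL, NULL, 7, Grace); (NULL, NULL, NULL, Omar)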